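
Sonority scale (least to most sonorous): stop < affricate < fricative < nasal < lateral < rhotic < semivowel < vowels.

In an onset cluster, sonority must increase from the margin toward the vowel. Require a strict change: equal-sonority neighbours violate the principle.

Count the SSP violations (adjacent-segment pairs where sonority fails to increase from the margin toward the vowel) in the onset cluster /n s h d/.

/n/: nasal = 4.
/s/: fricative = 3.
/h/: fricative = 3.
/d/: stop = 1.
/n/→/s/: 4→3 (does not rise) — violation.
/s/→/h/: 3→3 (plateau) — violation.
/h/→/d/: 3→1 (does not rise) — violation.

3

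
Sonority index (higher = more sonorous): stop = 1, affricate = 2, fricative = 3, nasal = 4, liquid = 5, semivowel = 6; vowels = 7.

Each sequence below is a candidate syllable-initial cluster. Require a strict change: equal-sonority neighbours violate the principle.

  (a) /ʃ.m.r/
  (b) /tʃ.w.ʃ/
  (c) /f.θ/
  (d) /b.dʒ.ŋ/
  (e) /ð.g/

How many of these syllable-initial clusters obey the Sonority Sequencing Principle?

(a) 3-4-5 → obeys
(b) 2-6-3 → violates
(c) 3-3 → violates
(d) 1-2-4 → obeys
(e) 3-1 → violates

2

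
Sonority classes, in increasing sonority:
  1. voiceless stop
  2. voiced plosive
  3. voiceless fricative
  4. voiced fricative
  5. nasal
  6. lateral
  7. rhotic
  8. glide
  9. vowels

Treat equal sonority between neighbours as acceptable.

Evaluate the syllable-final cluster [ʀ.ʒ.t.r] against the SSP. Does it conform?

/ʀ/ — rhotic, sonority 7.
/ʒ/ — voiced fricative, sonority 4.
/t/ — voiceless stop, sonority 1.
/r/ — rhotic, sonority 7.
The profile is 7-4-1-7. Between /t/ (1) and /r/ (7) sonority does not fall, so the cluster violates the SSP.

no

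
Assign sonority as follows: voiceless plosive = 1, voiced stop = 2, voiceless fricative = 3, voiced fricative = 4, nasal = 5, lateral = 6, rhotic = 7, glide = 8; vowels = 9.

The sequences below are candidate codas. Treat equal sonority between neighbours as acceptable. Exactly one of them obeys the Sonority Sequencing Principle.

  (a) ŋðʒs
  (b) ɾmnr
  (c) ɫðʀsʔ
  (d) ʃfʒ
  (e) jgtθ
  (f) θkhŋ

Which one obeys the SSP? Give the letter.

a

(a) 5-4-4-3 → obeys
(b) 7-5-5-7 → violates
(c) 6-4-7-3-1 → violates
(d) 3-3-4 → violates
(e) 8-2-1-3 → violates
(f) 3-1-3-5 → violates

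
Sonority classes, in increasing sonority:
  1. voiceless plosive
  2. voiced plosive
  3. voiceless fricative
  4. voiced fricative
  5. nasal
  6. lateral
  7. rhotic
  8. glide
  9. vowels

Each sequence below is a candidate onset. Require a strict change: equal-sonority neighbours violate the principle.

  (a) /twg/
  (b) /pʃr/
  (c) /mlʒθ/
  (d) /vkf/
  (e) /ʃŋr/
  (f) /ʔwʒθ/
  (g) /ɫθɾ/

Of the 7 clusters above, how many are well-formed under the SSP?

(a) sonority 1-8-2: ill-formed.
(b) sonority 1-3-7: well-formed.
(c) sonority 5-6-4-3: ill-formed.
(d) sonority 4-1-3: ill-formed.
(e) sonority 3-5-7: well-formed.
(f) sonority 1-8-4-3: ill-formed.
(g) sonority 6-3-7: ill-formed.

2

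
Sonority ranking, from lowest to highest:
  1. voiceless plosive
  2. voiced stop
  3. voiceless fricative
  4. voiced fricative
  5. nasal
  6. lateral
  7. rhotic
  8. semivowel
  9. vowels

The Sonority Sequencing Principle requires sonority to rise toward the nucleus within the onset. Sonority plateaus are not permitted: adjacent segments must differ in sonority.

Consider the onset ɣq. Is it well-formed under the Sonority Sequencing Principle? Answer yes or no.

no

/ɣ/: voiced fricative = 4.
/q/: voiceless plosive = 1.
The profile is 4-1. Between /ɣ/ (4) and /q/ (1) sonority does not rise, so the cluster violates the SSP.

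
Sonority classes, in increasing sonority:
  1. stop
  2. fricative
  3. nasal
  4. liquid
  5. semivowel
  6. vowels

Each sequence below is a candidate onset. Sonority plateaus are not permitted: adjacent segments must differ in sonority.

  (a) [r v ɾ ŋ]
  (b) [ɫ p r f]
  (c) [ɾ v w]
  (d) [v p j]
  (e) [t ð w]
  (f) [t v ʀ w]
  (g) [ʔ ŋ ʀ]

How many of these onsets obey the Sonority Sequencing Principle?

(a) [r v ɾ ŋ]: profile 4-2-4-3 — violates.
(b) [ɫ p r f]: profile 4-1-4-2 — violates.
(c) [ɾ v w]: profile 4-2-5 — violates.
(d) [v p j]: profile 2-1-5 — violates.
(e) [t ð w]: profile 1-2-5 — obeys.
(f) [t v ʀ w]: profile 1-2-4-5 — obeys.
(g) [ʔ ŋ ʀ]: profile 1-3-4 — obeys.

3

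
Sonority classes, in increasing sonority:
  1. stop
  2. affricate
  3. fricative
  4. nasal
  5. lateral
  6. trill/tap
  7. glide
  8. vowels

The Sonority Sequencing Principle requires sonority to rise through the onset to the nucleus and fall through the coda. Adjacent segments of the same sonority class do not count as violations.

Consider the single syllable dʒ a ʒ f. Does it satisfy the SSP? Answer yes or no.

yes

Onset: /dʒ/ is an affricate (sonority 2); then the nucleus /a/ (sonority 8).
Onset profile 2-8 — rises to the nucleus.
Coda: /ʒ/ is a fricative (sonority 3), /f/ is a fricative (sonority 3).
Coda profile 8-3-3 — falls from the nucleus.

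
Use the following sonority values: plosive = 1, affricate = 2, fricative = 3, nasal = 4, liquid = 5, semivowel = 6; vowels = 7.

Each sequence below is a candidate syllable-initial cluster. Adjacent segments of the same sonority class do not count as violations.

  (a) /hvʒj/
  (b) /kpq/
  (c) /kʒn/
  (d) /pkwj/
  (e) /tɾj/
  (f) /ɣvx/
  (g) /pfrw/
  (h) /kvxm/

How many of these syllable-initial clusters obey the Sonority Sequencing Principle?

(a) sonority 3-3-3-6: well-formed.
(b) sonority 1-1-1: well-formed.
(c) sonority 1-3-4: well-formed.
(d) sonority 1-1-6-6: well-formed.
(e) sonority 1-5-6: well-formed.
(f) sonority 3-3-3: well-formed.
(g) sonority 1-3-5-6: well-formed.
(h) sonority 1-3-3-4: well-formed.

8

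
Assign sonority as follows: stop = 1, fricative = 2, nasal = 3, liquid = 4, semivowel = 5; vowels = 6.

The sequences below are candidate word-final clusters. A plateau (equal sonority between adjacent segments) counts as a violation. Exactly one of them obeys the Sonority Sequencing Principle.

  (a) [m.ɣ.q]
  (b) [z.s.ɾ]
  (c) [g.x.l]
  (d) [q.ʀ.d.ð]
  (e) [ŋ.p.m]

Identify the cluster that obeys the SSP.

a

(a) sonority 3-2-1: well-formed.
(b) sonority 2-2-4: ill-formed.
(c) sonority 1-2-4: ill-formed.
(d) sonority 1-4-1-2: ill-formed.
(e) sonority 3-1-3: ill-formed.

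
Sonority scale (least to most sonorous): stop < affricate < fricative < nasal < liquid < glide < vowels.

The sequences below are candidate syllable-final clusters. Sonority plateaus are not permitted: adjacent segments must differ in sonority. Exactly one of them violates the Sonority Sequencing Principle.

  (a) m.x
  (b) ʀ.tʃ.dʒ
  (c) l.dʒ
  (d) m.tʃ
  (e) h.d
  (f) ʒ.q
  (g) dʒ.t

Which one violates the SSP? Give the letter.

b

(a) m.x: profile 4-3 — obeys.
(b) ʀ.tʃ.dʒ: profile 5-2-2 — violates.
(c) l.dʒ: profile 5-2 — obeys.
(d) m.tʃ: profile 4-2 — obeys.
(e) h.d: profile 3-1 — obeys.
(f) ʒ.q: profile 3-1 — obeys.
(g) dʒ.t: profile 2-1 — obeys.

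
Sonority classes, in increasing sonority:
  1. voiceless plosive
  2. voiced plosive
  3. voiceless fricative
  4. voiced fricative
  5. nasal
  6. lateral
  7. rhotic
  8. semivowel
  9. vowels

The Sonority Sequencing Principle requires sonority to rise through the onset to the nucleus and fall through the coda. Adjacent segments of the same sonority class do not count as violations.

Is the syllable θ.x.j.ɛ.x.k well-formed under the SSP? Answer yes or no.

Onset: /θ/ is a voiceless fricative (sonority 3), /x/ is a voiceless fricative (sonority 3), /j/ is a semivowel (sonority 8); then the nucleus /ɛ/ (sonority 9).
Onset profile 3-3-8-9 — rises to the nucleus.
Coda: /x/ is a voiceless fricative (sonority 3), /k/ is a voiceless plosive (sonority 1).
Coda profile 9-3-1 — falls from the nucleus.

yes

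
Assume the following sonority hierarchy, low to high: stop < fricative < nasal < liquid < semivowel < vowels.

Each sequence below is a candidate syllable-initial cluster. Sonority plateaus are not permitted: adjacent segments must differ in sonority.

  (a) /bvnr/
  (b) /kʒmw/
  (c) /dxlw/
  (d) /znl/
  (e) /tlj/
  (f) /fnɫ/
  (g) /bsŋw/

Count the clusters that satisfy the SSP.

(a) sonority 1-2-3-4: well-formed.
(b) sonority 1-2-3-5: well-formed.
(c) sonority 1-2-4-5: well-formed.
(d) sonority 2-3-4: well-formed.
(e) sonority 1-4-5: well-formed.
(f) sonority 2-3-4: well-formed.
(g) sonority 1-2-3-5: well-formed.

7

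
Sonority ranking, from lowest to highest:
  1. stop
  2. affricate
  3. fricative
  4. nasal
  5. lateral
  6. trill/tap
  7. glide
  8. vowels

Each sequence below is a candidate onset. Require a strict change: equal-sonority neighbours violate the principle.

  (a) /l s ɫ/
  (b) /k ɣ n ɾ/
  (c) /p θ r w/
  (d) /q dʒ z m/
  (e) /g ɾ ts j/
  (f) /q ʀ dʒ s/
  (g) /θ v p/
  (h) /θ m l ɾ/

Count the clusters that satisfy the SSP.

4

(a) /l s ɫ/: profile 5-3-5 — violates.
(b) /k ɣ n ɾ/: profile 1-3-4-6 — obeys.
(c) /p θ r w/: profile 1-3-6-7 — obeys.
(d) /q dʒ z m/: profile 1-2-3-4 — obeys.
(e) /g ɾ ts j/: profile 1-6-2-7 — violates.
(f) /q ʀ dʒ s/: profile 1-6-2-3 — violates.
(g) /θ v p/: profile 3-3-1 — violates.
(h) /θ m l ɾ/: profile 3-4-5-6 — obeys.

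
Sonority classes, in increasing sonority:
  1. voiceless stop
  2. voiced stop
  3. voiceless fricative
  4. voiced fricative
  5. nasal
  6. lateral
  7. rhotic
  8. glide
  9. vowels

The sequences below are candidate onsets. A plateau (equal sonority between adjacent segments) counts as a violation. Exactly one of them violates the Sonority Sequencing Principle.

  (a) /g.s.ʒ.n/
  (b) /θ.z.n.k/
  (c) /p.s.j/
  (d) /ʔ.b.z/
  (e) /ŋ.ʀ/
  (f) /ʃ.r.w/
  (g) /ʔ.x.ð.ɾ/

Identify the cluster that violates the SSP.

b

(a) sonority 2-3-4-5: well-formed.
(b) sonority 3-4-5-1: ill-formed.
(c) sonority 1-3-8: well-formed.
(d) sonority 1-2-4: well-formed.
(e) sonority 5-7: well-formed.
(f) sonority 3-7-8: well-formed.
(g) sonority 1-3-4-7: well-formed.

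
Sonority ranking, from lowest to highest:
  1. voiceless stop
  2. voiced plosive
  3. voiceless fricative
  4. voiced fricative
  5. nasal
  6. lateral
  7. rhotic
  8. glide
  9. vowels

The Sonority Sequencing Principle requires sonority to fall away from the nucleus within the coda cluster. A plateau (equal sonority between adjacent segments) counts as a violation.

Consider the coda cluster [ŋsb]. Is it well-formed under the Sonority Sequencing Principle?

/ŋ/ — nasal, sonority 5.
/s/ — voiceless fricative, sonority 3.
/b/ — voiced plosive, sonority 2.
The profile 5-3-2 strictly falls, so the coda cluster satisfies the SSP.

yes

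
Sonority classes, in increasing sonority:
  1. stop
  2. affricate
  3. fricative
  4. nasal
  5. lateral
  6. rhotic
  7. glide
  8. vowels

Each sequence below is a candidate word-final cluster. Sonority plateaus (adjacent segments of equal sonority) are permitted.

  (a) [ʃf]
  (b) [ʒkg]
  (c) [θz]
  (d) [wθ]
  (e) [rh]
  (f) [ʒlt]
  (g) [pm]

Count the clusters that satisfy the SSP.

5

(a) sonority 3-3: well-formed.
(b) sonority 3-1-1: well-formed.
(c) sonority 3-3: well-formed.
(d) sonority 7-3: well-formed.
(e) sonority 6-3: well-formed.
(f) sonority 3-5-1: ill-formed.
(g) sonority 1-4: ill-formed.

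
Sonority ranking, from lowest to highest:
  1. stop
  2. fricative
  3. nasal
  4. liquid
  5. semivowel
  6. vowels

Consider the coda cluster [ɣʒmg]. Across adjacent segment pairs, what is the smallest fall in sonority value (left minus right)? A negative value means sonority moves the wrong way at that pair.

/ɣ/: fricative = 2.
/ʒ/: fricative = 2.
/m/: nasal = 3.
/g/: stop = 1.
/ɣ/→/ʒ/: change +0.
/ʒ/→/m/: change -1.
/m/→/g/: change +2.
Minimum = -1.

-1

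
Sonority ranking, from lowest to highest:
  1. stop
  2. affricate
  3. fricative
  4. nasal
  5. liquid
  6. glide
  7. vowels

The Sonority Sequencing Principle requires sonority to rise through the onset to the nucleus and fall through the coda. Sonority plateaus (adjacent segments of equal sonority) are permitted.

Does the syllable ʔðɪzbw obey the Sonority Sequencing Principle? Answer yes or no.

no

Onset: /ʔ/ is a stop (sonority 1), /ð/ is a fricative (sonority 3); then the nucleus /ɪ/ (sonority 7).
Onset profile 1-3-7 — rises to the nucleus.
Coda: /z/ is a fricative (sonority 3), /b/ is a stop (sonority 1), /w/ is a glide (sonority 6).
Coda profile 7-3-1-6 — does not fall throughout.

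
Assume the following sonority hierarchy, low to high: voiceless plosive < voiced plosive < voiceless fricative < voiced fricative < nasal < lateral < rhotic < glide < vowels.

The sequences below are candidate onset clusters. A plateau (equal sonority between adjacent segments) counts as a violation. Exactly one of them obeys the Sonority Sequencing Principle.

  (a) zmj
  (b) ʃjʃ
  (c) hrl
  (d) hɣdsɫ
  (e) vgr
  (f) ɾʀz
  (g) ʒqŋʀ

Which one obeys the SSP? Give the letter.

(a) sonority 4-5-8: well-formed.
(b) sonority 3-8-3: ill-formed.
(c) sonority 3-7-6: ill-formed.
(d) sonority 3-4-2-3-6: ill-formed.
(e) sonority 4-2-7: ill-formed.
(f) sonority 7-7-4: ill-formed.
(g) sonority 4-1-5-7: ill-formed.

a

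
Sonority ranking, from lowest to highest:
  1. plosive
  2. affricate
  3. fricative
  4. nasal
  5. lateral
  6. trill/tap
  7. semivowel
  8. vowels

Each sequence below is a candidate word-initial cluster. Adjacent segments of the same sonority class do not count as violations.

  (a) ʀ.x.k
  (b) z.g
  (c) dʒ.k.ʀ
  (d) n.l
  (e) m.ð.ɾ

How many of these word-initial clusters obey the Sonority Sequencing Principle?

1

(a) 6-3-1 → violates
(b) 3-1 → violates
(c) 2-1-6 → violates
(d) 4-5 → obeys
(e) 4-3-6 → violates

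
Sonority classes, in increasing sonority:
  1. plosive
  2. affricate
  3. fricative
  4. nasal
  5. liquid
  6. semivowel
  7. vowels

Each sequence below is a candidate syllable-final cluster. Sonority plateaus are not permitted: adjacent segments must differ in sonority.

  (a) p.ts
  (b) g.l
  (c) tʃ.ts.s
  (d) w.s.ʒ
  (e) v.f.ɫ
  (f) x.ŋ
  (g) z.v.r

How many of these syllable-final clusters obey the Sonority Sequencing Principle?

(a) 1-2 → violates
(b) 1-5 → violates
(c) 2-2-3 → violates
(d) 6-3-3 → violates
(e) 3-3-5 → violates
(f) 3-4 → violates
(g) 3-3-5 → violates

0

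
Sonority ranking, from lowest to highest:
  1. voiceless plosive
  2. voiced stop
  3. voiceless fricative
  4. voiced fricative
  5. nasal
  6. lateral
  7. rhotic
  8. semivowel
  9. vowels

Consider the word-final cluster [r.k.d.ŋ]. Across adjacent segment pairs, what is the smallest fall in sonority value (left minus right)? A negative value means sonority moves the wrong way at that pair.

/r/ is a rhotic (sonority 7).
/k/ is a voiceless plosive (sonority 1).
/d/ is a voiced stop (sonority 2).
/ŋ/ is a nasal (sonority 5).
/r/→/k/: change +6.
/k/→/d/: change -1.
/d/→/ŋ/: change -3.
Minimum = -3.

-3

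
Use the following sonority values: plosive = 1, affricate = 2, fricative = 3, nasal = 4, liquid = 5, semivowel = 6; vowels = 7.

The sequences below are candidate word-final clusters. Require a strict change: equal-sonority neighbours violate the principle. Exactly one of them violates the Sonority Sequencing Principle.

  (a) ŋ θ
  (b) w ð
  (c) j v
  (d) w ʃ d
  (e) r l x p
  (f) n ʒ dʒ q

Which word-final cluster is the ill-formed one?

e

(a) sonority 4-3: well-formed.
(b) sonority 6-3: well-formed.
(c) sonority 6-3: well-formed.
(d) sonority 6-3-1: well-formed.
(e) sonority 5-5-3-1: ill-formed.
(f) sonority 4-3-2-1: well-formed.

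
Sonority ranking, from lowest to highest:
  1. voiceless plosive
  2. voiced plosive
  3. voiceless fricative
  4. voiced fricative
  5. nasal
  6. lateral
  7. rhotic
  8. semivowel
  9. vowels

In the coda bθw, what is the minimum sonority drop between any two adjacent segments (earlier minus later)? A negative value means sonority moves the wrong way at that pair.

/b/ — voiced plosive, sonority 2.
/θ/ — voiceless fricative, sonority 3.
/w/ — semivowel, sonority 8.
/b/→/θ/: change -1.
/θ/→/w/: change -5.
Minimum = -5.

-5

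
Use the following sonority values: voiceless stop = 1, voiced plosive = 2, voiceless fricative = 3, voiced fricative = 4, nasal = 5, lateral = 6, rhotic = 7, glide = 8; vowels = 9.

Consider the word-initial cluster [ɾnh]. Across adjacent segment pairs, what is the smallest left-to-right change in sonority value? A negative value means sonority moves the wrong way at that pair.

-2

/ɾ/ — rhotic, sonority 7.
/n/ — nasal, sonority 5.
/h/ — voiceless fricative, sonority 3.
/ɾ/→/n/: change -2.
/n/→/h/: change -2.
Minimum = -2.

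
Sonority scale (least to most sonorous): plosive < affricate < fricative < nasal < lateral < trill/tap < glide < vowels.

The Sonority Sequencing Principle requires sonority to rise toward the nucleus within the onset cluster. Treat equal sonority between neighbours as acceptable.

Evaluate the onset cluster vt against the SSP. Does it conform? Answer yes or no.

no

/v/ is a fricative (sonority 3).
/t/ is a plosive (sonority 1).
The profile is 3-1. Between /v/ (3) and /t/ (1) sonority does not rise, so the cluster violates the SSP.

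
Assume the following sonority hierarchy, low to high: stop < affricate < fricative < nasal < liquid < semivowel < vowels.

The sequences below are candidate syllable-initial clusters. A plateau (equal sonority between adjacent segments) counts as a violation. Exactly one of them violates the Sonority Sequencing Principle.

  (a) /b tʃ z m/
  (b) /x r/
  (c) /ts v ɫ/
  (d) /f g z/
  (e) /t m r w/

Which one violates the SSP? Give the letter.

d

(a) 1-2-3-4 → obeys
(b) 3-5 → obeys
(c) 2-3-5 → obeys
(d) 3-1-3 → violates
(e) 1-4-5-6 → obeys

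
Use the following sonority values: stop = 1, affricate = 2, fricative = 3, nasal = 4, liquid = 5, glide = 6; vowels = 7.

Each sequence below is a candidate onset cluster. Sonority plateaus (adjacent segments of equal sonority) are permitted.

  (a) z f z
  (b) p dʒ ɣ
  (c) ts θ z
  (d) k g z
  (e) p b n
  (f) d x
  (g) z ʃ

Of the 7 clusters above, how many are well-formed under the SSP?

(a) z f z: profile 3-3-3 — obeys.
(b) p dʒ ɣ: profile 1-2-3 — obeys.
(c) ts θ z: profile 2-3-3 — obeys.
(d) k g z: profile 1-1-3 — obeys.
(e) p b n: profile 1-1-4 — obeys.
(f) d x: profile 1-3 — obeys.
(g) z ʃ: profile 3-3 — obeys.

7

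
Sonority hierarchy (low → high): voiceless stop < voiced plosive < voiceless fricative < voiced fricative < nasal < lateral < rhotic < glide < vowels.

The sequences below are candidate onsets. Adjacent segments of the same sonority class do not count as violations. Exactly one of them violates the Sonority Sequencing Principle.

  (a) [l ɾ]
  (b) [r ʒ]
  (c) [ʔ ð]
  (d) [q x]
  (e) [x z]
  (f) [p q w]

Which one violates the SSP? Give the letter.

b

(a) 6-7 → obeys
(b) 7-4 → violates
(c) 1-4 → obeys
(d) 1-3 → obeys
(e) 3-4 → obeys
(f) 1-1-8 → obeys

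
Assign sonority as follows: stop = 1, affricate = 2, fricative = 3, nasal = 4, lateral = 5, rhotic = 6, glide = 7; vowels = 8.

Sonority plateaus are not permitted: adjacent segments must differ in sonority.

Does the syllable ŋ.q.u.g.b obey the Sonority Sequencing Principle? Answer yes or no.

Onset: /ŋ/ is a nasal (sonority 4), /q/ is a stop (sonority 1); then the nucleus /u/ (sonority 8).
Onset profile 4-1-8 — does not strictly rise throughout.
Coda: /g/ is a stop (sonority 1), /b/ is a stop (sonority 1).
Coda profile 8-1-1 — does not strictly fall throughout.

no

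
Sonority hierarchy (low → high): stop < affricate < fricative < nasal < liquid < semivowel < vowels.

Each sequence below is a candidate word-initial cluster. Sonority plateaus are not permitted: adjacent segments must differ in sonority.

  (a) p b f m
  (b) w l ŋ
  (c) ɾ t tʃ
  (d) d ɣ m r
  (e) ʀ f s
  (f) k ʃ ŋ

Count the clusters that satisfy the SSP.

2

(a) sonority 1-1-3-4: ill-formed.
(b) sonority 6-5-4: ill-formed.
(c) sonority 5-1-2: ill-formed.
(d) sonority 1-3-4-5: well-formed.
(e) sonority 5-3-3: ill-formed.
(f) sonority 1-3-4: well-formed.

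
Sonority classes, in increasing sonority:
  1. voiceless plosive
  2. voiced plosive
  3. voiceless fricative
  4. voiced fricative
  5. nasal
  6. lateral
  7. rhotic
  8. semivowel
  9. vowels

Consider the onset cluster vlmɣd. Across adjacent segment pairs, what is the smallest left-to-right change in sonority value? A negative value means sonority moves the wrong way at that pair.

/v/ is a voiced fricative (sonority 4).
/l/ is a lateral (sonority 6).
/m/ is a nasal (sonority 5).
/ɣ/ is a voiced fricative (sonority 4).
/d/ is a voiced plosive (sonority 2).
/v/→/l/: change +2.
/l/→/m/: change -1.
/m/→/ɣ/: change -1.
/ɣ/→/d/: change -2.
Minimum = -2.

-2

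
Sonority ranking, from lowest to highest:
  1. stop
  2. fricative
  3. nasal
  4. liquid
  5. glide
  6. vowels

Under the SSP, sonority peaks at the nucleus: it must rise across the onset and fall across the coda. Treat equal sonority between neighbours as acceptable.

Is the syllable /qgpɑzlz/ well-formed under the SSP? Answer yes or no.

Onset: /q/ is a stop (sonority 1), /g/ is a stop (sonority 1), /p/ is a stop (sonority 1); then the nucleus /ɑ/ (sonority 6).
Onset profile 1-1-1-6 — rises to the nucleus.
Coda: /z/ is a fricative (sonority 2), /l/ is a liquid (sonority 4), /z/ is a fricative (sonority 2).
Coda profile 6-2-4-2 — does not fall throughout.

no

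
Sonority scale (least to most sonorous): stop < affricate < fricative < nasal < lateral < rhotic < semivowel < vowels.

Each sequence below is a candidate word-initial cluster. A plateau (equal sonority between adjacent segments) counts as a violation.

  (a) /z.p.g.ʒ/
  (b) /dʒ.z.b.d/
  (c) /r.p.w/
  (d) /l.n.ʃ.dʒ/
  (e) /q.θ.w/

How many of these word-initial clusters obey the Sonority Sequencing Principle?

(a) /z.p.g.ʒ/: profile 3-1-1-3 — violates.
(b) /dʒ.z.b.d/: profile 2-3-1-1 — violates.
(c) /r.p.w/: profile 6-1-7 — violates.
(d) /l.n.ʃ.dʒ/: profile 5-4-3-2 — violates.
(e) /q.θ.w/: profile 1-3-7 — obeys.

1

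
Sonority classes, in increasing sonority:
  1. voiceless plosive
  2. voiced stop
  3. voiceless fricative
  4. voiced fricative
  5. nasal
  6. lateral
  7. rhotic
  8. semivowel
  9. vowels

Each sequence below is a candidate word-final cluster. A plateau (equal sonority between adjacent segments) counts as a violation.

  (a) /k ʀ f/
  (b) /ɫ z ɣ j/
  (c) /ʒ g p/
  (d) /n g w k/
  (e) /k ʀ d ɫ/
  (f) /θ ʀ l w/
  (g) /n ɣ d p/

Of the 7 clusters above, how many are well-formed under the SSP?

(a) sonority 1-7-3: ill-formed.
(b) sonority 6-4-4-8: ill-formed.
(c) sonority 4-2-1: well-formed.
(d) sonority 5-2-8-1: ill-formed.
(e) sonority 1-7-2-6: ill-formed.
(f) sonority 3-7-6-8: ill-formed.
(g) sonority 5-4-2-1: well-formed.

2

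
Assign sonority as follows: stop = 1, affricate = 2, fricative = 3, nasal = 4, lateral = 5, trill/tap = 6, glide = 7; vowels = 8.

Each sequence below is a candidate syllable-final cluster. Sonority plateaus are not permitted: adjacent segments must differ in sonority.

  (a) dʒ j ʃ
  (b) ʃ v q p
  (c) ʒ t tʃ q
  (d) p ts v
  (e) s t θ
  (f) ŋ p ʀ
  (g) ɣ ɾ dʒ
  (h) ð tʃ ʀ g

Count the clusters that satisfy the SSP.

(a) dʒ j ʃ: profile 2-7-3 — violates.
(b) ʃ v q p: profile 3-3-1-1 — violates.
(c) ʒ t tʃ q: profile 3-1-2-1 — violates.
(d) p ts v: profile 1-2-3 — violates.
(e) s t θ: profile 3-1-3 — violates.
(f) ŋ p ʀ: profile 4-1-6 — violates.
(g) ɣ ɾ dʒ: profile 3-6-2 — violates.
(h) ð tʃ ʀ g: profile 3-2-6-1 — violates.

0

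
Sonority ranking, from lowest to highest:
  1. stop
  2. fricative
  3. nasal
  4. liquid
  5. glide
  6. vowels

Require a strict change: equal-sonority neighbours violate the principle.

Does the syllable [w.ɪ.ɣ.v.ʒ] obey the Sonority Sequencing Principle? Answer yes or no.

Onset: /w/ is a glide (sonority 5); then the nucleus /ɪ/ (sonority 6).
Onset profile 5-6 — rises to the nucleus.
Coda: /ɣ/ is a fricative (sonority 2), /v/ is a fricative (sonority 2), /ʒ/ is a fricative (sonority 2).
Coda profile 6-2-2-2 — does not strictly fall throughout.

no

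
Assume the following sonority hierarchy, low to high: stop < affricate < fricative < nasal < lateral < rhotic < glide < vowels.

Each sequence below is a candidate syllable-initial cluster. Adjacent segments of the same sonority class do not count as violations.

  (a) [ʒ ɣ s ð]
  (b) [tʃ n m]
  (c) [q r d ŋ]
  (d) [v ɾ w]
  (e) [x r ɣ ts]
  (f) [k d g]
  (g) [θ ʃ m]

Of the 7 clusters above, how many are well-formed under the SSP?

5

(a) 3-3-3-3 → obeys
(b) 2-4-4 → obeys
(c) 1-6-1-4 → violates
(d) 3-6-7 → obeys
(e) 3-6-3-2 → violates
(f) 1-1-1 → obeys
(g) 3-3-4 → obeys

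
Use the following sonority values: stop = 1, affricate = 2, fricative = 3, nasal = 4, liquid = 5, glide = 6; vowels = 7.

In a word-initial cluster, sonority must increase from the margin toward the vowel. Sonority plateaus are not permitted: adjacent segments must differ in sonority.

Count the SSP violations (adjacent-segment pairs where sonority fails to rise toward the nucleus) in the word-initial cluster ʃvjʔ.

/ʃ/: fricative = 3.
/v/: fricative = 3.
/j/: glide = 6.
/ʔ/: stop = 1.
/ʃ/→/v/: 3→3 (plateau) — violation.
/v/→/j/: 3→6 (rises) — ok.
/j/→/ʔ/: 6→1 (does not rise) — violation.

2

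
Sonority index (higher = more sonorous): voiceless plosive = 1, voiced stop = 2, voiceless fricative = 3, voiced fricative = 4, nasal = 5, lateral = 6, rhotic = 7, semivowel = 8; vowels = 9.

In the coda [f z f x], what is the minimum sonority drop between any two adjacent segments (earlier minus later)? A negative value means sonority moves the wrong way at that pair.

/f/: voiceless fricative = 3.
/z/: voiced fricative = 4.
/f/: voiceless fricative = 3.
/x/: voiceless fricative = 3.
/f/→/z/: change -1.
/z/→/f/: change +1.
/f/→/x/: change +0.
Minimum = -1.

-1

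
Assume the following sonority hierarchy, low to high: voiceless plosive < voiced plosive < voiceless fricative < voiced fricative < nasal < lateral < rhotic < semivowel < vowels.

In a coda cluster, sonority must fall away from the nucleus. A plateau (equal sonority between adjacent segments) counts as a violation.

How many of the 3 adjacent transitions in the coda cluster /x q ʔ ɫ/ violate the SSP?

/x/ — voiceless fricative, sonority 3.
/q/ — voiceless plosive, sonority 1.
/ʔ/ — voiceless plosive, sonority 1.
/ɫ/ — lateral, sonority 6.
/x/→/q/: 3→1 (falls) — ok.
/q/→/ʔ/: 1→1 (plateau) — violation.
/ʔ/→/ɫ/: 1→6 (does not fall) — violation.

2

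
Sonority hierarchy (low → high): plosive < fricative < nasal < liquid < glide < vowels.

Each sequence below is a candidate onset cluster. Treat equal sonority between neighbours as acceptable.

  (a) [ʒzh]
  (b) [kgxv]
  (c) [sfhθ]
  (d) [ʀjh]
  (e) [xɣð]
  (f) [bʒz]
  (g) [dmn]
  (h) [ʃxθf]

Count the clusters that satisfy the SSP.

7

(a) 2-2-2 → obeys
(b) 1-1-2-2 → obeys
(c) 2-2-2-2 → obeys
(d) 4-5-2 → violates
(e) 2-2-2 → obeys
(f) 1-2-2 → obeys
(g) 1-3-3 → obeys
(h) 2-2-2-2 → obeys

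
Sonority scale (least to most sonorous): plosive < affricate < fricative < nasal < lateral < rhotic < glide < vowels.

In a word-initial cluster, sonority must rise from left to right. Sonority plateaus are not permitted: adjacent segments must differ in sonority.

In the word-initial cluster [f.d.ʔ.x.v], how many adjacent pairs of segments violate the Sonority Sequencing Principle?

/f/ — fricative, sonority 3.
/d/ — plosive, sonority 1.
/ʔ/ — plosive, sonority 1.
/x/ — fricative, sonority 3.
/v/ — fricative, sonority 3.
/f/→/d/: 3→1 (does not rise) — violation.
/d/→/ʔ/: 1→1 (plateau) — violation.
/ʔ/→/x/: 1→3 (rises) — ok.
/x/→/v/: 3→3 (plateau) — violation.

3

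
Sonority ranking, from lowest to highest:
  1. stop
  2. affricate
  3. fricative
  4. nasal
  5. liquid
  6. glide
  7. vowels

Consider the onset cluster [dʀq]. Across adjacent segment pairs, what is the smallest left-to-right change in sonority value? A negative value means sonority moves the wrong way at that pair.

-4

/d/ is a stop (sonority 1).
/ʀ/ is a liquid (sonority 5).
/q/ is a stop (sonority 1).
/d/→/ʀ/: change +4.
/ʀ/→/q/: change -4.
Minimum = -4.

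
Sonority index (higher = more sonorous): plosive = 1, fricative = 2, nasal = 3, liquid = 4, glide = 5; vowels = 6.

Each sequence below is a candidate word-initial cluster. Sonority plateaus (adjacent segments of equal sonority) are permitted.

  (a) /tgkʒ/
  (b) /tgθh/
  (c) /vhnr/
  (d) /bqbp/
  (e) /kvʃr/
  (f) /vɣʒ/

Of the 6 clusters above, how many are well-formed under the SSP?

6

(a) sonority 1-1-1-2: well-formed.
(b) sonority 1-1-2-2: well-formed.
(c) sonority 2-2-3-4: well-formed.
(d) sonority 1-1-1-1: well-formed.
(e) sonority 1-2-2-4: well-formed.
(f) sonority 2-2-2: well-formed.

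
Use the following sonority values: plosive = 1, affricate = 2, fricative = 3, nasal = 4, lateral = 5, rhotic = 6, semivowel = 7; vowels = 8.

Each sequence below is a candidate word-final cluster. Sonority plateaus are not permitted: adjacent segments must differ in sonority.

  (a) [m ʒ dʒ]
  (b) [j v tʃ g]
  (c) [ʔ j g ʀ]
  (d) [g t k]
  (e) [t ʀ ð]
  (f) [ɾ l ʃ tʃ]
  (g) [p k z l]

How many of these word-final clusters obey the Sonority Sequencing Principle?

3

(a) 4-3-2 → obeys
(b) 7-3-2-1 → obeys
(c) 1-7-1-6 → violates
(d) 1-1-1 → violates
(e) 1-6-3 → violates
(f) 6-5-3-2 → obeys
(g) 1-1-3-5 → violates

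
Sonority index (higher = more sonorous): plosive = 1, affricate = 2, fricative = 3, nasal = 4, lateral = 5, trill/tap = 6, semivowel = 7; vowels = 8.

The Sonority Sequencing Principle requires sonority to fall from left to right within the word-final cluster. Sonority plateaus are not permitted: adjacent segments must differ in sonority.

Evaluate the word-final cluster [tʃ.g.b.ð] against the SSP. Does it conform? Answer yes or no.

/tʃ/: affricate = 2.
/g/: plosive = 1.
/b/: plosive = 1.
/ð/: fricative = 3.
The profile is 2-1-1-3. Between /g/ (1) and /b/ (1) sonority does not fall, so the cluster violates the SSP.

no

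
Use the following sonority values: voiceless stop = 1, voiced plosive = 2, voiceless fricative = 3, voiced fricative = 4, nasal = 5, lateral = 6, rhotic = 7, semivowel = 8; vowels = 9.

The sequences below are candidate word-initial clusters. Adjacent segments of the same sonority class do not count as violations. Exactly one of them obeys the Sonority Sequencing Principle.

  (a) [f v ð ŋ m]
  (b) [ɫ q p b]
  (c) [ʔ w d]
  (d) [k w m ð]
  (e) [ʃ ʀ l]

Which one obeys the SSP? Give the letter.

a

(a) [f v ð ŋ m]: profile 3-4-4-5-5 — obeys.
(b) [ɫ q p b]: profile 6-1-1-2 — violates.
(c) [ʔ w d]: profile 1-8-2 — violates.
(d) [k w m ð]: profile 1-8-5-4 — violates.
(e) [ʃ ʀ l]: profile 3-7-6 — violates.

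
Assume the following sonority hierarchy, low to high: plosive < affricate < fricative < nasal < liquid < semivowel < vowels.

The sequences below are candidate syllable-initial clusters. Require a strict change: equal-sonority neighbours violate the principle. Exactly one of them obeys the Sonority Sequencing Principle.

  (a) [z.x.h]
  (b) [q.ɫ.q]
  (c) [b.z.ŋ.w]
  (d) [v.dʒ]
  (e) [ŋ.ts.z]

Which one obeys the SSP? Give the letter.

c

(a) 3-3-3 → violates
(b) 1-5-1 → violates
(c) 1-3-4-6 → obeys
(d) 3-2 → violates
(e) 4-2-3 → violates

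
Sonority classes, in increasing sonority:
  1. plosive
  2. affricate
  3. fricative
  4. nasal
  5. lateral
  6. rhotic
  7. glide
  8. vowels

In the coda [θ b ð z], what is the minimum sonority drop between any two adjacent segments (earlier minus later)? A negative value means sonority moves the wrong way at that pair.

/θ/: fricative = 3.
/b/: plosive = 1.
/ð/: fricative = 3.
/z/: fricative = 3.
/θ/→/b/: change +2.
/b/→/ð/: change -2.
/ð/→/z/: change +0.
Minimum = -2.

-2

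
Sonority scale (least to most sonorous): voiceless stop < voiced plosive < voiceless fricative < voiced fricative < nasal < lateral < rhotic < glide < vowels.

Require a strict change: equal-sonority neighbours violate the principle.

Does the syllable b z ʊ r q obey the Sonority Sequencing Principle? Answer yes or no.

yes

Onset: /b/ is a voiced plosive (sonority 2), /z/ is a voiced fricative (sonority 4); then the nucleus /ʊ/ (sonority 9).
Onset profile 2-4-9 — rises to the nucleus.
Coda: /r/ is a rhotic (sonority 7), /q/ is a voiceless stop (sonority 1).
Coda profile 9-7-1 — falls from the nucleus.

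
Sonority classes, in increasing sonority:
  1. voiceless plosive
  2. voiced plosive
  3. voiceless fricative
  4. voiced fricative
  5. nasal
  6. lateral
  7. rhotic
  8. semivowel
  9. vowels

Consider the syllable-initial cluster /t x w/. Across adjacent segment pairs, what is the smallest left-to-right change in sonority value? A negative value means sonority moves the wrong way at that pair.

2

/t/ — voiceless plosive, sonority 1.
/x/ — voiceless fricative, sonority 3.
/w/ — semivowel, sonority 8.
/t/→/x/: change +2.
/x/→/w/: change +5.
Minimum = 2.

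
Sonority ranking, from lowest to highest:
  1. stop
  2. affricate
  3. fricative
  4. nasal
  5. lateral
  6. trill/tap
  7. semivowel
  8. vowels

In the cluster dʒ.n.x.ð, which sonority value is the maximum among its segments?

/dʒ/ — affricate, sonority 2.
/n/ — nasal, sonority 4.
/x/ — fricative, sonority 3.
/ð/ — fricative, sonority 3.
The maximum is 4.

4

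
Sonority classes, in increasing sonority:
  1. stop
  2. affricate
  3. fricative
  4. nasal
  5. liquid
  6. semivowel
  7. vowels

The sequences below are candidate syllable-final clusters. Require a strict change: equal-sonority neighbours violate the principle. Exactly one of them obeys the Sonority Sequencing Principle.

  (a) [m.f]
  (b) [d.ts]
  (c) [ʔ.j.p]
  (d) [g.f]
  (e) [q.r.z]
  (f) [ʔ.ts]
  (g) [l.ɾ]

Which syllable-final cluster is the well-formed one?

a

(a) [m.f]: profile 4-3 — obeys.
(b) [d.ts]: profile 1-2 — violates.
(c) [ʔ.j.p]: profile 1-6-1 — violates.
(d) [g.f]: profile 1-3 — violates.
(e) [q.r.z]: profile 1-5-3 — violates.
(f) [ʔ.ts]: profile 1-2 — violates.
(g) [l.ɾ]: profile 5-5 — violates.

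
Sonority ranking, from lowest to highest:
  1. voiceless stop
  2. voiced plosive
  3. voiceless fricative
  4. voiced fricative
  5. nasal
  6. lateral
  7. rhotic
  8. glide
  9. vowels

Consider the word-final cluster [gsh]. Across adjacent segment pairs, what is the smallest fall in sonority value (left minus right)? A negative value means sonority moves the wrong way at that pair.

-1

/g/ is a voiced plosive (sonority 2).
/s/ is a voiceless fricative (sonority 3).
/h/ is a voiceless fricative (sonority 3).
/g/→/s/: change -1.
/s/→/h/: change +0.
Minimum = -1.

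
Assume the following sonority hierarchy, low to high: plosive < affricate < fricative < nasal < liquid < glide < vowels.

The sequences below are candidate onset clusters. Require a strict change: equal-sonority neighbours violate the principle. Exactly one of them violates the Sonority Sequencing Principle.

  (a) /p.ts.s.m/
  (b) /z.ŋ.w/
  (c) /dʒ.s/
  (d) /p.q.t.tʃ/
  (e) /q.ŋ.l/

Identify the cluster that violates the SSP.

d

(a) /p.ts.s.m/: profile 1-2-3-4 — obeys.
(b) /z.ŋ.w/: profile 3-4-6 — obeys.
(c) /dʒ.s/: profile 2-3 — obeys.
(d) /p.q.t.tʃ/: profile 1-1-1-2 — violates.
(e) /q.ŋ.l/: profile 1-4-5 — obeys.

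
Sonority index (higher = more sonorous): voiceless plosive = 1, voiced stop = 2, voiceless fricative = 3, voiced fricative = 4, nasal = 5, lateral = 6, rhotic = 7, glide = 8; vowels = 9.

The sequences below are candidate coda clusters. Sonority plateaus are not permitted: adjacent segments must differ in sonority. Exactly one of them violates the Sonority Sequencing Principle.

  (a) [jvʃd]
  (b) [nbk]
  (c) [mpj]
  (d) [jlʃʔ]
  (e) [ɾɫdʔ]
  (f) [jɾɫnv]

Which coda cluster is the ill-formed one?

c

(a) [jvʃd]: profile 8-4-3-2 — obeys.
(b) [nbk]: profile 5-2-1 — obeys.
(c) [mpj]: profile 5-1-8 — violates.
(d) [jlʃʔ]: profile 8-6-3-1 — obeys.
(e) [ɾɫdʔ]: profile 7-6-2-1 — obeys.
(f) [jɾɫnv]: profile 8-7-6-5-4 — obeys.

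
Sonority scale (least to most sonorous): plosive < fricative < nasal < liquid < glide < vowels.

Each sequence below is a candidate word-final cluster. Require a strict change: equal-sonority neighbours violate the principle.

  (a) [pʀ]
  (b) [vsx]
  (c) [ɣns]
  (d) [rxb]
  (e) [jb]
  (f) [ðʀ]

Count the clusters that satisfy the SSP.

(a) sonority 1-4: ill-formed.
(b) sonority 2-2-2: ill-formed.
(c) sonority 2-3-2: ill-formed.
(d) sonority 4-2-1: well-formed.
(e) sonority 5-1: well-formed.
(f) sonority 2-4: ill-formed.

2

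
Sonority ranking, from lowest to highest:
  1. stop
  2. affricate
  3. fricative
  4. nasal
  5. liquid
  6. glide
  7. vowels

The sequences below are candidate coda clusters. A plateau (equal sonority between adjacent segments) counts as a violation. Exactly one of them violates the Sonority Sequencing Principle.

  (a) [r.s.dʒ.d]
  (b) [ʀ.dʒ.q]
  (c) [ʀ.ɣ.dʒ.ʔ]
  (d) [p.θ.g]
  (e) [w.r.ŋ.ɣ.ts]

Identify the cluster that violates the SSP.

d

(a) [r.s.dʒ.d]: profile 5-3-2-1 — obeys.
(b) [ʀ.dʒ.q]: profile 5-2-1 — obeys.
(c) [ʀ.ɣ.dʒ.ʔ]: profile 5-3-2-1 — obeys.
(d) [p.θ.g]: profile 1-3-1 — violates.
(e) [w.r.ŋ.ɣ.ts]: profile 6-5-4-3-2 — obeys.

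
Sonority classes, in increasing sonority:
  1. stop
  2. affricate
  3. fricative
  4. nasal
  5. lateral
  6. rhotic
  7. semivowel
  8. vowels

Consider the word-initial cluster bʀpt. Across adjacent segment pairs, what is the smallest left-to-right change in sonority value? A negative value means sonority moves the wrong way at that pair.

-5

/b/: stop = 1.
/ʀ/: rhotic = 6.
/p/: stop = 1.
/t/: stop = 1.
/b/→/ʀ/: change +5.
/ʀ/→/p/: change -5.
/p/→/t/: change +0.
Minimum = -5.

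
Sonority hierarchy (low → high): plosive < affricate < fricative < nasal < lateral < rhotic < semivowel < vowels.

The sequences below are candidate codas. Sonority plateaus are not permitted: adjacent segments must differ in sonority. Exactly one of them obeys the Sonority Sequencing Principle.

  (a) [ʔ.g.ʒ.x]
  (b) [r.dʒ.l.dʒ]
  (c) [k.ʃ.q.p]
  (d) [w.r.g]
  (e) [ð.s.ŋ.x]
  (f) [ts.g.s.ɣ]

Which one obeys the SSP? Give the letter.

d

(a) sonority 1-1-3-3: ill-formed.
(b) sonority 6-2-5-2: ill-formed.
(c) sonority 1-3-1-1: ill-formed.
(d) sonority 7-6-1: well-formed.
(e) sonority 3-3-4-3: ill-formed.
(f) sonority 2-1-3-3: ill-formed.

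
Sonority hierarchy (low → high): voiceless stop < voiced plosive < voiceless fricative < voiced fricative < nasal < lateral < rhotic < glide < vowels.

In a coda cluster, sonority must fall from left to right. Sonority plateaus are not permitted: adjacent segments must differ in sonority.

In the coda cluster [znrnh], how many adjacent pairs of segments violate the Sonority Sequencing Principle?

/z/ is a voiced fricative (sonority 4).
/n/ is a nasal (sonority 5).
/r/ is a rhotic (sonority 7).
/n/ is a nasal (sonority 5).
/h/ is a voiceless fricative (sonority 3).
/z/→/n/: 4→5 (does not fall) — violation.
/n/→/r/: 5→7 (does not fall) — violation.
/r/→/n/: 7→5 (falls) — ok.
/n/→/h/: 5→3 (falls) — ok.

2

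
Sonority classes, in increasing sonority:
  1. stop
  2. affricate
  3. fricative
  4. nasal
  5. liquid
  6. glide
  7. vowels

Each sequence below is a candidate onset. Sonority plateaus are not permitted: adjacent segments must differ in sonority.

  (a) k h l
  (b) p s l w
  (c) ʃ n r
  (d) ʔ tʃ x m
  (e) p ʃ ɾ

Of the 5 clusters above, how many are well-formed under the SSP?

(a) 1-3-5 → obeys
(b) 1-3-5-6 → obeys
(c) 3-4-5 → obeys
(d) 1-2-3-4 → obeys
(e) 1-3-5 → obeys

5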